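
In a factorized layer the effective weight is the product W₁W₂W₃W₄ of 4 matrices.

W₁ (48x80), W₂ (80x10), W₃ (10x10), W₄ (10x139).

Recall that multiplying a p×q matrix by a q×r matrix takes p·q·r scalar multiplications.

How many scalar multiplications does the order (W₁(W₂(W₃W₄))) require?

658860

(W₃W₄): 10×10 by 10×139 → 10×139, cost 10·10·139 = 13900
(W₂(W₃W₄)): 80×10 by 10×139 → 80×139, cost 80·10·139 = 111200; cumulative 125100
(W₁(W₂(W₃W₄))): 48×80 by 80×139 → 48×139, cost 48·80·139 = 533760; cumulative 658860
Total: 658860 scalar multiplications.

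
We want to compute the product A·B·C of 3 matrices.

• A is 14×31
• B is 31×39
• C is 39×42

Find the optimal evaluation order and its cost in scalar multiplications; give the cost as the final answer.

(A·(B·C)): cost 69006.
((A·B)·C): cost 39858.
Optimal: ((A·B)·C) with cost 39858.

39858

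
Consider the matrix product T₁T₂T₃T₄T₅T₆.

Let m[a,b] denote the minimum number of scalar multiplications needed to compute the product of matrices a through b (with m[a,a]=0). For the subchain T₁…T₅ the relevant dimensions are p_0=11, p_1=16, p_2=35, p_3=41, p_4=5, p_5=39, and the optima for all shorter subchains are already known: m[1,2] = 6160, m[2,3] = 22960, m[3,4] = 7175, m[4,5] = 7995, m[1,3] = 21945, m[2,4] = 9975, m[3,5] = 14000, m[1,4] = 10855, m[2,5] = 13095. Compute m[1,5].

13000

m[1,5] = min over k∈[1,4] of m[1,k]+m[k+1,5]+p_{0}·p_k·p_{5}.
k=1: 0 + 13095 + 11·16·39 = 19959; k=2: 6160 + 14000 + 11·35·39 = 35175; k=3: 21945 + 7995 + 11·41·39 = 47529; k=4: 10855 + 0 + 11·5·39 = 13000.
Minimum: 13000 at k=4.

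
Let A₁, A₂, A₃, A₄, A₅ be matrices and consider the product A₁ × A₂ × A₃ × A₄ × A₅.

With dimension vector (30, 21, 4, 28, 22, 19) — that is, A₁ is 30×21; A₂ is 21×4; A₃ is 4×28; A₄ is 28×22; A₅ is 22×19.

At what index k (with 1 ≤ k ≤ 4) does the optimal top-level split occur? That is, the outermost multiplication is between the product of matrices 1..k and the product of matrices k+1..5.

Adjacent pairs: A₁A₂ = 30·21·4 = 2520; A₂A₃ = 21·4·28 = 2352; A₃A₄ = 4·28·22 = 2464; A₄A₅ = 28·22·19 = 11704.
Length 3: A₁..A₃: k=1: 0+2352+30·21·28=19992; k=2: 2520+0+30·4·28=5880 → min 5880 | A₂..A₄: k=2: 0+2464+21·4·22=4312; k=3: 2352+0+21·28·22=15288 → min 4312 | A₃..A₅: k=3: 0+11704+4·28·19=13832; k=4: 2464+0+4·22·19=4136 → min 4136.
Length 4: A₁..A₄: k=1: 0+4312+30·21·22=18172; k=2: 2520+2464+30·4·22=7624; k=3: 5880+0+30·28·22=24360 → min 7624 | A₂..A₅: k=2: 0+4136+21·4·19=5732; k=3: 2352+11704+21·28·19=25228; k=4: 4312+0+21·22·19=13090 → min 5732.
Top-level splits: k=1: (A₁..A₁)·(A₂..A₅) → 0+5732+30·21·19 = 17702; k=2: (A₁..A₂)·(A₃..A₅) → 2520+4136+30·4·19 = 8936; k=3: (A₁..A₃)·(A₄..A₅) → 5880+11704+30·28·19 = 33544; k=4: (A₁..A₄)·(A₅..A₅) → 7624+0+30·22·19 = 20164.
Best split is after A₂, i.e. k = 2.

2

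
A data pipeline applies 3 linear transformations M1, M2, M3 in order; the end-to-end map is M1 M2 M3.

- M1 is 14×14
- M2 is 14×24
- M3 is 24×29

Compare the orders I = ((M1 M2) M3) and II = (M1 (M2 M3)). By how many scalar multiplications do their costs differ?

980

Order I = ((M1 M2) M3): (M1 M2): 14×14 by 14×24 → 14×24, cost 14·14·24 = 4704; ((M1 M2) M3): 14×24 by 24×29 → 14×29, cost 14·24·29 = 9744; cumulative 14448. Total 14448.
Order II = (M1 (M2 M3)): (M2 M3): 14×24 by 24×29 → 14×29, cost 14·24·29 = 9744; (M1 (M2 M3)): 14×14 by 14×29 → 14×29, cost 14·14·29 = 5684; cumulative 15428. Total 15428.
Difference: |14448 − 15428| = 980.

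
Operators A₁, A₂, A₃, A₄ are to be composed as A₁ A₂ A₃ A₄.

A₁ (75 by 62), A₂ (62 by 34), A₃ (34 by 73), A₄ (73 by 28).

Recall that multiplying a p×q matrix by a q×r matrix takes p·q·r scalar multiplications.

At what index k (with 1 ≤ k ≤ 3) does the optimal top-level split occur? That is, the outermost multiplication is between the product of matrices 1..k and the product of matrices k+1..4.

Adjacent pairs: A₁A₂ = 75·62·34 = 158100; A₂A₃ = 62·34·73 = 153884; A₃A₄ = 34·73·28 = 69496.
Length 3: A₁..A₃: k=1: 0+153884+75·62·73=493334; k=2: 158100+0+75·34·73=344250 → min 344250 | A₂..A₄: k=2: 0+69496+62·34·28=128520; k=3: 153884+0+62·73·28=280612 → min 128520.
Top-level splits: k=1: (A₁..A₁)·(A₂..A₄) → 0+128520+75·62·28 = 258720; k=2: (A₁..A₂)·(A₃..A₄) → 158100+69496+75·34·28 = 298996; k=3: (A₁..A₃)·(A₄..A₄) → 344250+0+75·73·28 = 497550.
Best split is after A₁, i.e. k = 1.

1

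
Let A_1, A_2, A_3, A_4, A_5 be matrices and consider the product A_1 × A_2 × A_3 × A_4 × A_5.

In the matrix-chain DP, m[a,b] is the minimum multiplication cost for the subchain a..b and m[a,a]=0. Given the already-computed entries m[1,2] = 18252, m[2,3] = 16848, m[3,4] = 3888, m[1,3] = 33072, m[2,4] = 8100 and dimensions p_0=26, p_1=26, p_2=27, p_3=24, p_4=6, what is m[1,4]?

12156

m[1,4] = min over k∈[1,3] of m[1,k]+m[k+1,4]+p_{0}·p_k·p_{4}.
k=1: 0 + 8100 + 26·26·6 = 12156; k=2: 18252 + 3888 + 26·27·6 = 26352; k=3: 33072 + 0 + 26·24·6 = 36816.
Minimum: 12156 at k=1.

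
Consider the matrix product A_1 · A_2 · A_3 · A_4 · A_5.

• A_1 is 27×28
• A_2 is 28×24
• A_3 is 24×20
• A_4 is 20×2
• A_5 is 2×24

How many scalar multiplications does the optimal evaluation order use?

Adjacent pairs: A_1A_2 = 27·28·24 = 18144; A_2A_3 = 28·24·20 = 13440; A_3A_4 = 24·20·2 = 960; A_4A_5 = 20·2·24 = 960.
Length 3: A_1..A_3: k=1: 0+13440+27·28·20=28560; k=2: 18144+0+27·24·20=31104 → min 28560 | A_2..A_4: k=2: 0+960+28·24·2=2304; k=3: 13440+0+28·20·2=14560 → min 2304 | A_3..A_5: k=3: 0+960+24·20·24=12480; k=4: 960+0+24·2·24=2112 → min 2112.
Length 4: A_1..A_4: k=1: 0+2304+27·28·2=3816; k=2: 18144+960+27·24·2=20400; k=3: 28560+0+27·20·2=29640 → min 3816 | A_2..A_5: k=2: 0+2112+28·24·24=18240; k=3: 13440+960+28·20·24=27840; k=4: 2304+0+28·2·24=3648 → min 3648.
Length 5: A_1..A_5: k=1: 0+3648+27·28·24=21792; k=2: 18144+2112+27·24·24=35808; k=3: 28560+960+27·20·24=42480; k=4: 3816+0+27·2·24=5112 → min 5112.
Optimal order: ((A_1 · (A_2 · (A_3 · A_4))) · A_5) with cost 5112.

5112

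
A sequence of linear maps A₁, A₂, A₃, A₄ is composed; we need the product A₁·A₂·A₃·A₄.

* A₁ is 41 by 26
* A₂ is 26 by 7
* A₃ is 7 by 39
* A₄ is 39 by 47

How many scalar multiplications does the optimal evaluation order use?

33782

Adjacent pairs: A₁A₂ = 41·26·7 = 7462; A₂A₃ = 26·7·39 = 7098; A₃A₄ = 7·39·47 = 12831.
Length 3: A₁..A₃: k=1: 0+7098+41·26·39=48672; k=2: 7462+0+41·7·39=18655 → min 18655 | A₂..A₄: k=2: 0+12831+26·7·47=21385; k=3: 7098+0+26·39·47=54756 → min 21385.
Length 4: A₁..A₄: k=1: 0+21385+41·26·47=71487; k=2: 7462+12831+41·7·47=33782; k=3: 18655+0+41·39·47=93808 → min 33782.
Optimal order: ((A₁·A₂)·(A₃·A₄)) with cost 33782.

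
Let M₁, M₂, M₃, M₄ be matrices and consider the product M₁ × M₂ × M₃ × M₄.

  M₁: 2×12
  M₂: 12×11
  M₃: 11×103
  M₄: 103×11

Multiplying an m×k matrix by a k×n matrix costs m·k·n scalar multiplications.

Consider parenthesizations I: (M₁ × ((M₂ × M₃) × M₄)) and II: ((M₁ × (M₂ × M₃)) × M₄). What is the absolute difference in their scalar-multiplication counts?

Order I = (M₁ × ((M₂ × M₃) × M₄)): (M₂ × M₃): 12×11 by 11×103 → 12×103, cost 12·11·103 = 13596; ((M₂ × M₃) × M₄): 12×103 by 103×11 → 12×11, cost 12·103·11 = 13596; cumulative 27192; (M₁ × ((M₂ × M₃) × M₄)): 2×12 by 12×11 → 2×11, cost 2·12·11 = 264; cumulative 27456. Total 27456.
Order II = ((M₁ × (M₂ × M₃)) × M₄): (M₂ × M₃): 12×11 by 11×103 → 12×103, cost 12·11·103 = 13596; (M₁ × (M₂ × M₃)): 2×12 by 12×103 → 2×103, cost 2·12·103 = 2472; cumulative 16068; ((M₁ × (M₂ × M₃)) × M₄): 2×103 by 103×11 → 2×11, cost 2·103·11 = 2266; cumulative 18334. Total 18334.
Difference: |27456 − 18334| = 9122.

9122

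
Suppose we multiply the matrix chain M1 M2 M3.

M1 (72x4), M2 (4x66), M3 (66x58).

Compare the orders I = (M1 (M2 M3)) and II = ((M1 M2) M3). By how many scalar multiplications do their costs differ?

Order I = (M1 (M2 M3)): (M2 M3): 4×66 by 66×58 → 4×58, cost 4·66·58 = 15312; (M1 (M2 M3)): 72×4 by 4×58 → 72×58, cost 72·4·58 = 16704; cumulative 32016. Total 32016.
Order II = ((M1 M2) M3): (M1 M2): 72×4 by 4×66 → 72×66, cost 72·4·66 = 19008; ((M1 M2) M3): 72×66 by 66×58 → 72×58, cost 72·66·58 = 275616; cumulative 294624. Total 294624.
Difference: |32016 − 294624| = 262608.

262608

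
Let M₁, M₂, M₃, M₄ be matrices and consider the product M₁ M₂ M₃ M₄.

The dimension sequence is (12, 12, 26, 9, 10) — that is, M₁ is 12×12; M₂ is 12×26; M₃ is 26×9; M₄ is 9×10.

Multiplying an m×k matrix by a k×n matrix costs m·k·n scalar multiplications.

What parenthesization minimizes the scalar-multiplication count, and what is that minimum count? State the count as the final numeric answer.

5184

Adjacent pairs: M₁M₂ = 12·12·26 = 3744; M₂M₃ = 12·26·9 = 2808; M₃M₄ = 26·9·10 = 2340.
Length 3: M₁..M₃: k=1: 0+2808+12·12·9=4104; k=2: 3744+0+12·26·9=6552 → min 4104 | M₂..M₄: k=2: 0+2340+12·26·10=5460; k=3: 2808+0+12·9·10=3888 → min 3888.
Length 4: M₁..M₄: k=1: 0+3888+12·12·10=5328; k=2: 3744+2340+12·26·10=9204; k=3: 4104+0+12·9·10=5184 → min 5184.
Optimal parenthesization: ((M₁ (M₂ M₃)) M₄) with cost 5184.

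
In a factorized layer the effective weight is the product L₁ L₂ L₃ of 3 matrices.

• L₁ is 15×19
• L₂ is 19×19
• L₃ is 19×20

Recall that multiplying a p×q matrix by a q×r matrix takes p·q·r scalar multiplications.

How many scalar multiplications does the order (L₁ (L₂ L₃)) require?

(L₂ L₃): 19×19 by 19×20 → 19×20, cost 19·19·20 = 7220
(L₁ (L₂ L₃)): 15×19 by 19×20 → 15×20, cost 15·19·20 = 5700; cumulative 12920
Total: 12920 scalar multiplications.

12920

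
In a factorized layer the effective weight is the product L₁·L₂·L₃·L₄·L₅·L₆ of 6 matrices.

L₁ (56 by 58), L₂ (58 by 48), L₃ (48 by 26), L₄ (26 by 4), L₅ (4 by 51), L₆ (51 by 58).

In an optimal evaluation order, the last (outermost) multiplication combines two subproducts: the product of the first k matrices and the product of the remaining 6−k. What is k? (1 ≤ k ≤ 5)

4

Adjacent pairs: L₁L₂ = 56·58·48 = 155904; L₂L₃ = 58·48·26 = 72384; L₃L₄ = 48·26·4 = 4992; L₄L₅ = 26·4·51 = 5304; L₅L₆ = 4·51·58 = 11832.
Length 3: L₁..L₃: k=1: 0+72384+56·58·26=156832; k=2: 155904+0+56·48·26=225792 → min 156832 | L₂..L₄: k=2: 0+4992+58·48·4=16128; k=3: 72384+0+58·26·4=78416 → min 16128 | L₃..L₅: k=3: 0+5304+48·26·51=68952; k=4: 4992+0+48·4·51=14784 → min 14784 | L₄..L₆: k=4: 0+11832+26·4·58=17864; k=5: 5304+0+26·51·58=82212 → min 17864.
Length 4: L₁..L₄: k=1: 0+16128+56·58·4=29120; k=2: 155904+4992+56·48·4=171648; k=3: 156832+0+56·26·4=162656 → min 29120 | L₂..L₅: k=2: 0+14784+58·48·51=156768; k=3: 72384+5304+58·26·51=154596; k=4: 16128+0+58·4·51=27960 → min 27960 | L₃..L₆: k=3: 0+17864+48·26·58=90248; k=4: 4992+11832+48·4·58=27960; k=5: 14784+0+48·51·58=156768 → min 27960.
Length 5: L₁..L₅: k=1: 0+27960+56·58·51=193608; k=2: 155904+14784+56·48·51=307776; k=3: 156832+5304+56·26·51=236392; k=4: 29120+0+56·4·51=40544 → min 40544 | L₂..L₆: k=2: 0+27960+58·48·58=189432; k=3: 72384+17864+58·26·58=177712; k=4: 16128+11832+58·4·58=41416; k=5: 27960+0+58·51·58=199524 → min 41416.
Top-level splits: k=1: (L₁..L₁)·(L₂..L₆) → 0+41416+56·58·58 = 229800; k=2: (L₁..L₂)·(L₃..L₆) → 155904+27960+56·48·58 = 339768; k=3: (L₁..L₃)·(L₄..L₆) → 156832+17864+56·26·58 = 259144; k=4: (L₁..L₄)·(L₅..L₆) → 29120+11832+56·4·58 = 53944; k=5: (L₁..L₅)·(L₆..L₆) → 40544+0+56·51·58 = 206192.
Best split is after L₄, i.e. k = 4.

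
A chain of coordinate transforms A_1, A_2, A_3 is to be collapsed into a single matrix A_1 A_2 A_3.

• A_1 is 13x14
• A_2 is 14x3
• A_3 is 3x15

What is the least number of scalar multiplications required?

Order (A_1 (A_2 A_3)): (A_2 A_3): 14×3 by 3×15 → 14×15, cost 14·3·15 = 630; (A_1 (A_2 A_3)): 13×14 by 14×15 → 13×15, cost 13·14·15 = 2730; cumulative 3360. Total 3360.
Order ((A_1 A_2) A_3): (A_1 A_2): 13×14 by 14×3 → 13×3, cost 13·14·3 = 546; ((A_1 A_2) A_3): 13×3 by 3×15 → 13×15, cost 13·3·15 = 585; cumulative 1131. Total 1131.
Minimum: 1131.

1131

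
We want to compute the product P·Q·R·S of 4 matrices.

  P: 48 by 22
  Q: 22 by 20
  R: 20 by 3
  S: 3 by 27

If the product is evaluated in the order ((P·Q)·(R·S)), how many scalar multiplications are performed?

(P·Q): 48×22 by 22×20 → 48×20, cost 48·22·20 = 21120
(R·S): 20×3 by 3×27 → 20×27, cost 20·3·27 = 1620
((P·Q)·(R·S)): 48×20 by 20×27 → 48×27, cost 48·20·27 = 25920; cumulative 48660
Total: 48660 scalar multiplications.

48660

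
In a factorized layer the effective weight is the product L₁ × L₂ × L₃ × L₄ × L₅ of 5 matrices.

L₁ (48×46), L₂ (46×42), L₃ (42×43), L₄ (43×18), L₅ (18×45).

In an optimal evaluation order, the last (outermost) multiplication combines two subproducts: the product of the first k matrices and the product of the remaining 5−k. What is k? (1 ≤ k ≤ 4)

Adjacent pairs: L₁L₂ = 48·46·42 = 92736; L₂L₃ = 46·42·43 = 83076; L₃L₄ = 42·43·18 = 32508; L₄L₅ = 43·18·45 = 34830.
Length 3: L₁..L₃: k=1: 0+83076+48·46·43=178020; k=2: 92736+0+48·42·43=179424 → min 178020 | L₂..L₄: k=2: 0+32508+46·42·18=67284; k=3: 83076+0+46·43·18=118680 → min 67284 | L₃..L₅: k=3: 0+34830+42·43·45=116100; k=4: 32508+0+42·18·45=66528 → min 66528.
Length 4: L₁..L₄: k=1: 0+67284+48·46·18=107028; k=2: 92736+32508+48·42·18=161532; k=3: 178020+0+48·43·18=215172 → min 107028 | L₂..L₅: k=2: 0+66528+46·42·45=153468; k=3: 83076+34830+46·43·45=206916; k=4: 67284+0+46·18·45=104544 → min 104544.
Top-level splits: k=1: (L₁..L₁)·(L₂..L₅) → 0+104544+48·46·45 = 203904; k=2: (L₁..L₂)·(L₃..L₅) → 92736+66528+48·42·45 = 249984; k=3: (L₁..L₃)·(L₄..L₅) → 178020+34830+48·43·45 = 305730; k=4: (L₁..L₄)·(L₅..L₅) → 107028+0+48·18·45 = 145908.
Best split is after L₄, i.e. k = 4.

4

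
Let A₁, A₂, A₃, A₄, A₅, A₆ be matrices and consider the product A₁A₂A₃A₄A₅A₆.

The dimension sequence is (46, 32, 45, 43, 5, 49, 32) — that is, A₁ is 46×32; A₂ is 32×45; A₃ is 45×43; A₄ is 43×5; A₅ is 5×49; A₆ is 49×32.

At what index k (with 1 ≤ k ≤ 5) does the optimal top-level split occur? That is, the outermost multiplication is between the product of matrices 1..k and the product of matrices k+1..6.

Adjacent pairs: A₁A₂ = 46·32·45 = 66240; A₂A₃ = 32·45·43 = 61920; A₃A₄ = 45·43·5 = 9675; A₄A₅ = 43·5·49 = 10535; A₅A₆ = 5·49·32 = 7840.
Length 3: A₁..A₃: k=1: 0+61920+46·32·43=125216; k=2: 66240+0+46·45·43=155250 → min 125216 | A₂..A₄: k=2: 0+9675+32·45·5=16875; k=3: 61920+0+32·43·5=68800 → min 16875 | A₃..A₅: k=3: 0+10535+45·43·49=105350; k=4: 9675+0+45·5·49=20700 → min 20700 | A₄..A₆: k=4: 0+7840+43·5·32=14720; k=5: 10535+0+43·49·32=77959 → min 14720.
Length 4: A₁..A₄: k=1: 0+16875+46·32·5=24235; k=2: 66240+9675+46·45·5=86265; k=3: 125216+0+46·43·5=135106 → min 24235 | A₂..A₅: k=2: 0+20700+32·45·49=91260; k=3: 61920+10535+32·43·49=139879; k=4: 16875+0+32·5·49=24715 → min 24715 | A₃..A₆: k=3: 0+14720+45·43·32=76640; k=4: 9675+7840+45·5·32=24715; k=5: 20700+0+45·49·32=91260 → min 24715.
Length 5: A₁..A₅: k=1: 0+24715+46·32·49=96843; k=2: 66240+20700+46·45·49=188370; k=3: 125216+10535+46·43·49=232673; k=4: 24235+0+46·5·49=35505 → min 35505 | A₂..A₆: k=2: 0+24715+32·45·32=70795; k=3: 61920+14720+32·43·32=120672; k=4: 16875+7840+32·5·32=29835; k=5: 24715+0+32·49·32=74891 → min 29835.
Top-level splits: k=1: (A₁..A₁)·(A₂..A₆) → 0+29835+46·32·32 = 76939; k=2: (A₁..A₂)·(A₃..A₆) → 66240+24715+46·45·32 = 157195; k=3: (A₁..A₃)·(A₄..A₆) → 125216+14720+46·43·32 = 203232; k=4: (A₁..A₄)·(A₅..A₆) → 24235+7840+46·5·32 = 39435; k=5: (A₁..A₅)·(A₆..A₆) → 35505+0+46·49·32 = 107633.
Best split is after A₄, i.e. k = 4.

4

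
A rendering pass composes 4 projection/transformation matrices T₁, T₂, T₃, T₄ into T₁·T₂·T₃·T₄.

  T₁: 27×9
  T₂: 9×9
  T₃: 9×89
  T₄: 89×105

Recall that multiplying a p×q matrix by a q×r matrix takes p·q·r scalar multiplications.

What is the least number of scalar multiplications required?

111807

Adjacent pairs: T₁T₂ = 27·9·9 = 2187; T₂T₃ = 9·9·89 = 7209; T₃T₄ = 9·89·105 = 84105.
Length 3: T₁..T₃: k=1: 0+7209+27·9·89=28836; k=2: 2187+0+27·9·89=23814 → min 23814 | T₂..T₄: k=2: 0+84105+9·9·105=92610; k=3: 7209+0+9·89·105=91314 → min 91314.
Length 4: T₁..T₄: k=1: 0+91314+27·9·105=116829; k=2: 2187+84105+27·9·105=111807; k=3: 23814+0+27·89·105=276129 → min 111807.
Optimal order: ((T₁·T₂)·(T₃·T₄)) with cost 111807.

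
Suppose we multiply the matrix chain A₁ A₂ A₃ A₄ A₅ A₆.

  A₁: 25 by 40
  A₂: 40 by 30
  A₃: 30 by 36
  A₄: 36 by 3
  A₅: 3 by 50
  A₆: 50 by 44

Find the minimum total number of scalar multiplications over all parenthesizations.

19740

Adjacent pairs: A₁A₂ = 25·40·30 = 30000; A₂A₃ = 40·30·36 = 43200; A₃A₄ = 30·36·3 = 3240; A₄A₅ = 36·3·50 = 5400; A₅A₆ = 3·50·44 = 6600.
Length 3: A₁..A₃: k=1: 0+43200+25·40·36=79200; k=2: 30000+0+25·30·36=57000 → min 57000 | A₂..A₄: k=2: 0+3240+40·30·3=6840; k=3: 43200+0+40·36·3=47520 → min 6840 | A₃..A₅: k=3: 0+5400+30·36·50=59400; k=4: 3240+0+30·3·50=7740 → min 7740 | A₄..A₆: k=4: 0+6600+36·3·44=11352; k=5: 5400+0+36·50·44=84600 → min 11352.
Length 4: A₁..A₄: k=1: 0+6840+25·40·3=9840; k=2: 30000+3240+25·30·3=35490; k=3: 57000+0+25·36·3=59700 → min 9840 | A₂..A₅: k=2: 0+7740+40·30·50=67740; k=3: 43200+5400+40·36·50=120600; k=4: 6840+0+40·3·50=12840 → min 12840 | A₃..A₆: k=3: 0+11352+30·36·44=58872; k=4: 3240+6600+30·3·44=13800; k=5: 7740+0+30·50·44=73740 → min 13800.
Length 5: A₁..A₅: k=1: 0+12840+25·40·50=62840; k=2: 30000+7740+25·30·50=75240; k=3: 57000+5400+25·36·50=107400; k=4: 9840+0+25·3·50=13590 → min 13590 | A₂..A₆: k=2: 0+13800+40·30·44=66600; k=3: 43200+11352+40·36·44=117912; k=4: 6840+6600+40·3·44=18720; k=5: 12840+0+40·50·44=100840 → min 18720.
Length 6: A₁..A₆: k=1: 0+18720+25·40·44=62720; k=2: 30000+13800+25·30·44=76800; k=3: 57000+11352+25·36·44=107952; k=4: 9840+6600+25·3·44=19740; k=5: 13590+0+25·50·44=68590 → min 19740.
Optimal order: ((A₁ (A₂ (A₃ A₄))) (A₅ A₆)) with cost 19740.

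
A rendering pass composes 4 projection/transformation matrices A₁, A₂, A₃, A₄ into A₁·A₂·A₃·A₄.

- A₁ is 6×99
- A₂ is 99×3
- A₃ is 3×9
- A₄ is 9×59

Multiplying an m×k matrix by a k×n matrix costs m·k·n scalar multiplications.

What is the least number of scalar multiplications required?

Adjacent pairs: A₁A₂ = 6·99·3 = 1782; A₂A₃ = 99·3·9 = 2673; A₃A₄ = 3·9·59 = 1593.
Length 3: A₁..A₃: k=1: 0+2673+6·99·9=8019; k=2: 1782+0+6·3·9=1944 → min 1944 | A₂..A₄: k=2: 0+1593+99·3·59=19116; k=3: 2673+0+99·9·59=55242 → min 19116.
Length 4: A₁..A₄: k=1: 0+19116+6·99·59=54162; k=2: 1782+1593+6·3·59=4437; k=3: 1944+0+6·9·59=5130 → min 4437.
Optimal order: ((A₁·A₂)·(A₃·A₄)) with cost 4437.

4437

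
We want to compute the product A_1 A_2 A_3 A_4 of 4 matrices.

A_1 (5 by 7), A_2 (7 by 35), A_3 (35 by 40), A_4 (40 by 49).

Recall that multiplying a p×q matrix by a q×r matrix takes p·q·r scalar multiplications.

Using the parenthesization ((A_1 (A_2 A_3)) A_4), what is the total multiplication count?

(A_2 A_3): 7×35 by 35×40 → 7×40, cost 7·35·40 = 9800
(A_1 (A_2 A_3)): 5×7 by 7×40 → 5×40, cost 5·7·40 = 1400; cumulative 11200
((A_1 (A_2 A_3)) A_4): 5×40 by 40×49 → 5×49, cost 5·40·49 = 9800; cumulative 21000
Total: 21000 scalar multiplications.

21000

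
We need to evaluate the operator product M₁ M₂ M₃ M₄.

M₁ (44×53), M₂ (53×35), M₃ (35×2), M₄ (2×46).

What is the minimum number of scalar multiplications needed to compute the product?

Adjacent pairs: M₁M₂ = 44·53·35 = 81620; M₂M₃ = 53·35·2 = 3710; M₃M₄ = 35·2·46 = 3220.
Length 3: M₁..M₃: k=1: 0+3710+44·53·2=8374; k=2: 81620+0+44·35·2=84700 → min 8374 | M₂..M₄: k=2: 0+3220+53·35·46=88550; k=3: 3710+0+53·2·46=8586 → min 8586.
Length 4: M₁..M₄: k=1: 0+8586+44·53·46=115858; k=2: 81620+3220+44·35·46=155680; k=3: 8374+0+44·2·46=12422 → min 12422.
Optimal order: ((M₁ (M₂ M₃)) M₄) with cost 12422.

12422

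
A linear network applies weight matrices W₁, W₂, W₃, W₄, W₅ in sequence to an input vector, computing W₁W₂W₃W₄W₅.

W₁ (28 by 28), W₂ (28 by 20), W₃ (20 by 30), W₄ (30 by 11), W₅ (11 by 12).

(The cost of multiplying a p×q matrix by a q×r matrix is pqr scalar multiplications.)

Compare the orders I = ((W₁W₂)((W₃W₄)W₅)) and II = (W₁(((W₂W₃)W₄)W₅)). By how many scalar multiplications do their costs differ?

Order I = ((W₁W₂)((W₃W₄)W₅)): (W₁W₂): 28×28 by 28×20 → 28×20, cost 28·28·20 = 15680; (W₃W₄): 20×30 by 30×11 → 20×11, cost 20·30·11 = 6600; ((W₃W₄)W₅): 20×11 by 11×12 → 20×12, cost 20·11·12 = 2640; cumulative 9240; ((W₁W₂)((W₃W₄)W₅)): 28×20 by 20×12 → 28×12, cost 28·20·12 = 6720; cumulative 31640. Total 31640.
Order II = (W₁(((W₂W₃)W₄)W₅)): (W₂W₃): 28×20 by 20×30 → 28×30, cost 28·20·30 = 16800; ((W₂W₃)W₄): 28×30 by 30×11 → 28×11, cost 28·30·11 = 9240; cumulative 26040; (((W₂W₃)W₄)W₅): 28×11 by 11×12 → 28×12, cost 28·11·12 = 3696; cumulative 29736; (W₁(((W₂W₃)W₄)W₅)): 28×28 by 28×12 → 28×12, cost 28·28·12 = 9408; cumulative 39144. Total 39144.
Difference: |31640 − 39144| = 7504.

7504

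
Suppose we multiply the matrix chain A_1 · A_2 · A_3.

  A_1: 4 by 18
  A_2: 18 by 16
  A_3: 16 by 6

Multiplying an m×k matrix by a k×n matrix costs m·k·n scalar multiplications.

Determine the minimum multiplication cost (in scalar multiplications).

1536

Order (A_1 · (A_2 · A_3)): (A_2 · A_3): 18×16 by 16×6 → 18×6, cost 18·16·6 = 1728; (A_1 · (A_2 · A_3)): 4×18 by 18×6 → 4×6, cost 4·18·6 = 432; cumulative 2160. Total 2160.
Order ((A_1 · A_2) · A_3): (A_1 · A_2): 4×18 by 18×16 → 4×16, cost 4·18·16 = 1152; ((A_1 · A_2) · A_3): 4×16 by 16×6 → 4×6, cost 4·16·6 = 384; cumulative 1536. Total 1536.
Minimum: 1536.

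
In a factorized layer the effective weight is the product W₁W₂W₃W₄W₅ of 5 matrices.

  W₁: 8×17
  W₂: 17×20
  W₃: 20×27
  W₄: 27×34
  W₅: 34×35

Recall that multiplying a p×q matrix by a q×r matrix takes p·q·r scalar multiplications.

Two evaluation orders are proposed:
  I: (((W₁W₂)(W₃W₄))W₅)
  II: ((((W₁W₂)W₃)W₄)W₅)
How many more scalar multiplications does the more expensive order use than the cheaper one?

12136

Order I = (((W₁W₂)(W₃W₄))W₅): (W₁W₂): 8×17 by 17×20 → 8×20, cost 8·17·20 = 2720; (W₃W₄): 20×27 by 27×34 → 20×34, cost 20·27·34 = 18360; ((W₁W₂)(W₃W₄)): 8×20 by 20×34 → 8×34, cost 8·20·34 = 5440; cumulative 26520; (((W₁W₂)(W₃W₄))W₅): 8×34 by 34×35 → 8×35, cost 8·34·35 = 9520; cumulative 36040. Total 36040.
Order II = ((((W₁W₂)W₃)W₄)W₅): (W₁W₂): 8×17 by 17×20 → 8×20, cost 8·17·20 = 2720; ((W₁W₂)W₃): 8×20 by 20×27 → 8×27, cost 8·20·27 = 4320; cumulative 7040; (((W₁W₂)W₃)W₄): 8×27 by 27×34 → 8×34, cost 8·27·34 = 7344; cumulative 14384; ((((W₁W₂)W₃)W₄)W₅): 8×34 by 34×35 → 8×35, cost 8·34·35 = 9520; cumulative 23904. Total 23904.
Difference: |36040 − 23904| = 12136.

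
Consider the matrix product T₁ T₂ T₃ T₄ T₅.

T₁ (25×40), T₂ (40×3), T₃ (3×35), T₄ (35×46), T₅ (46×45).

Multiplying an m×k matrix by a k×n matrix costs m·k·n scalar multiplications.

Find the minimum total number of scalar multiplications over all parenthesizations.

Adjacent pairs: T₁T₂ = 25·40·3 = 3000; T₂T₃ = 40·3·35 = 4200; T₃T₄ = 3·35·46 = 4830; T₄T₅ = 35·46·45 = 72450.
Length 3: T₁..T₃: k=1: 0+4200+25·40·35=39200; k=2: 3000+0+25·3·35=5625 → min 5625 | T₂..T₄: k=2: 0+4830+40·3·46=10350; k=3: 4200+0+40·35·46=68600 → min 10350 | T₃..T₅: k=3: 0+72450+3·35·45=77175; k=4: 4830+0+3·46·45=11040 → min 11040.
Length 4: T₁..T₄: k=1: 0+10350+25·40·46=56350; k=2: 3000+4830+25·3·46=11280; k=3: 5625+0+25·35·46=45875 → min 11280 | T₂..T₅: k=2: 0+11040+40·3·45=16440; k=3: 4200+72450+40·35·45=139650; k=4: 10350+0+40·46·45=93150 → min 16440.
Length 5: T₁..T₅: k=1: 0+16440+25·40·45=61440; k=2: 3000+11040+25·3·45=17415; k=3: 5625+72450+25·35·45=117450; k=4: 11280+0+25·46·45=63030 → min 17415.
Optimal order: ((T₁ T₂) ((T₃ T₄) T₅)) with cost 17415.

17415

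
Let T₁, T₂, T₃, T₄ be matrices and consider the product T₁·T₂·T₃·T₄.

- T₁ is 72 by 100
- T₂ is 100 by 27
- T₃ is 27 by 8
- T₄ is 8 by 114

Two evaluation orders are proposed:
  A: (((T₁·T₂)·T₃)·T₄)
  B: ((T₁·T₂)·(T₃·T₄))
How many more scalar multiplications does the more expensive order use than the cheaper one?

165024

Order A = (((T₁·T₂)·T₃)·T₄): (T₁·T₂): 72×100 by 100×27 → 72×27, cost 72·100·27 = 194400; ((T₁·T₂)·T₃): 72×27 by 27×8 → 72×8, cost 72·27·8 = 15552; cumulative 209952; (((T₁·T₂)·T₃)·T₄): 72×8 by 8×114 → 72×114, cost 72·8·114 = 65664; cumulative 275616. Total 275616.
Order B = ((T₁·T₂)·(T₃·T₄)): (T₁·T₂): 72×100 by 100×27 → 72×27, cost 72·100·27 = 194400; (T₃·T₄): 27×8 by 8×114 → 27×114, cost 27·8·114 = 24624; ((T₁·T₂)·(T₃·T₄)): 72×27 by 27×114 → 72×114, cost 72·27·114 = 221616; cumulative 440640. Total 440640.
Difference: |275616 − 440640| = 165024.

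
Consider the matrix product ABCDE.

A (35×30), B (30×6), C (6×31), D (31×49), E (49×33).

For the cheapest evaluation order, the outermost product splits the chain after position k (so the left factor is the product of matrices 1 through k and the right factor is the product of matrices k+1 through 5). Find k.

2

Adjacent pairs: AB = 35·30·6 = 6300; BC = 30·6·31 = 5580; CD = 6·31·49 = 9114; DE = 31·49·33 = 50127.
Length 3: A..C: k=1: 0+5580+35·30·31=38130; k=2: 6300+0+35·6·31=12810 → min 12810 | B..D: k=2: 0+9114+30·6·49=17934; k=3: 5580+0+30·31·49=51150 → min 17934 | C..E: k=3: 0+50127+6·31·33=56265; k=4: 9114+0+6·49·33=18816 → min 18816.
Length 4: A..D: k=1: 0+17934+35·30·49=69384; k=2: 6300+9114+35·6·49=25704; k=3: 12810+0+35·31·49=65975 → min 25704 | B..E: k=2: 0+18816+30·6·33=24756; k=3: 5580+50127+30·31·33=86397; k=4: 17934+0+30·49·33=66444 → min 24756.
Top-level splits: k=1: (A..A)·(B..E) → 0+24756+35·30·33 = 59406; k=2: (A..B)·(C..E) → 6300+18816+35·6·33 = 32046; k=3: (A..C)·(D..E) → 12810+50127+35·31·33 = 98742; k=4: (A..D)·(E..E) → 25704+0+35·49·33 = 82299.
Best split is after B, i.e. k = 2.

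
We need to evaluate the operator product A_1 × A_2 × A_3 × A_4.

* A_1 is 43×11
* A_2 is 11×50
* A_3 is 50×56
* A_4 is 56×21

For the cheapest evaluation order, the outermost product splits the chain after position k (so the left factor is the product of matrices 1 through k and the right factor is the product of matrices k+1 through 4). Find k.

Adjacent pairs: A_1A_2 = 43·11·50 = 23650; A_2A_3 = 11·50·56 = 30800; A_3A_4 = 50·56·21 = 58800.
Length 3: A_1..A_3: k=1: 0+30800+43·11·56=57288; k=2: 23650+0+43·50·56=144050 → min 57288 | A_2..A_4: k=2: 0+58800+11·50·21=70350; k=3: 30800+0+11·56·21=43736 → min 43736.
Top-level splits: k=1: (A_1..A_1)·(A_2..A_4) → 0+43736+43·11·21 = 53669; k=2: (A_1..A_2)·(A_3..A_4) → 23650+58800+43·50·21 = 127600; k=3: (A_1..A_3)·(A_4..A_4) → 57288+0+43·56·21 = 107856.
Best split is after A_1, i.e. k = 1.

1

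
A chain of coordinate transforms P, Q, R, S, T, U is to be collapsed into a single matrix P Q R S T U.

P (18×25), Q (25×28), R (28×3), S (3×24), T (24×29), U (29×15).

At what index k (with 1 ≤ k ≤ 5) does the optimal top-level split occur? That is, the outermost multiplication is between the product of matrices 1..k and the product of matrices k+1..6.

Adjacent pairs: PQ = 18·25·28 = 12600; QR = 25·28·3 = 2100; RS = 28·3·24 = 2016; ST = 3·24·29 = 2088; TU = 24·29·15 = 10440.
Length 3: P..R: k=1: 0+2100+18·25·3=3450; k=2: 12600+0+18·28·3=14112 → min 3450 | Q..S: k=2: 0+2016+25·28·24=18816; k=3: 2100+0+25·3·24=3900 → min 3900 | R..T: k=3: 0+2088+28·3·29=4524; k=4: 2016+0+28·24·29=21504 → min 4524 | S..U: k=4: 0+10440+3·24·15=11520; k=5: 2088+0+3·29·15=3393 → min 3393.
Length 4: P..S: k=1: 0+3900+18·25·24=14700; k=2: 12600+2016+18·28·24=26712; k=3: 3450+0+18·3·24=4746 → min 4746 | Q..T: k=2: 0+4524+25·28·29=24824; k=3: 2100+2088+25·3·29=6363; k=4: 3900+0+25·24·29=21300 → min 6363 | R..U: k=3: 0+3393+28·3·15=4653; k=4: 2016+10440+28·24·15=22536; k=5: 4524+0+28·29·15=16704 → min 4653.
Length 5: P..T: k=1: 0+6363+18·25·29=19413; k=2: 12600+4524+18·28·29=31740; k=3: 3450+2088+18·3·29=7104; k=4: 4746+0+18·24·29=17274 → min 7104 | Q..U: k=2: 0+4653+25·28·15=15153; k=3: 2100+3393+25·3·15=6618; k=4: 3900+10440+25·24·15=23340; k=5: 6363+0+25·29·15=17238 → min 6618.
Top-level splits: k=1: (P..P)·(Q..U) → 0+6618+18·25·15 = 13368; k=2: (P..Q)·(R..U) → 12600+4653+18·28·15 = 24813; k=3: (P..R)·(S..U) → 3450+3393+18·3·15 = 7653; k=4: (P..S)·(T..U) → 4746+10440+18·24·15 = 21666; k=5: (P..T)·(U..U) → 7104+0+18·29·15 = 14934.
Best split is after R, i.e. k = 3.

3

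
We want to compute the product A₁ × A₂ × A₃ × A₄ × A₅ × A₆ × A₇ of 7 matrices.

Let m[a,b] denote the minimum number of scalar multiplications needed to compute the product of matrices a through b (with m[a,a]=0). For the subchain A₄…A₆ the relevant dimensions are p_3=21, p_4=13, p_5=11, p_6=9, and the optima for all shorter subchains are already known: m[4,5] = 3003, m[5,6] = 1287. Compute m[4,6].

3744

m[4,6] = min over k∈[4,5] of m[4,k]+m[k+1,6]+p_{3}·p_k·p_{6}.
k=4: 0 + 1287 + 21·13·9 = 3744; k=5: 3003 + 0 + 21·11·9 = 5082.
Minimum: 3744 at k=4.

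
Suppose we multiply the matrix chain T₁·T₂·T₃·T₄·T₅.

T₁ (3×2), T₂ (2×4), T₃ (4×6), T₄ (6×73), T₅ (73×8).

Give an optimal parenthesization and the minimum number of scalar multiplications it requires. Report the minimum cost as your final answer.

Adjacent pairs: T₁T₂ = 3·2·4 = 24; T₂T₃ = 2·4·6 = 48; T₃T₄ = 4·6·73 = 1752; T₄T₅ = 6·73·8 = 3504.
Length 3: T₁..T₃: k=1: 0+48+3·2·6=84; k=2: 24+0+3·4·6=96 → min 84 | T₂..T₄: k=2: 0+1752+2·4·73=2336; k=3: 48+0+2·6·73=924 → min 924 | T₃..T₅: k=3: 0+3504+4·6·8=3696; k=4: 1752+0+4·73·8=4088 → min 3696.
Length 4: T₁..T₄: k=1: 0+924+3·2·73=1362; k=2: 24+1752+3·4·73=2652; k=3: 84+0+3·6·73=1398 → min 1362 | T₂..T₅: k=2: 0+3696+2·4·8=3760; k=3: 48+3504+2·6·8=3648; k=4: 924+0+2·73·8=2092 → min 2092.
Length 5: T₁..T₅: k=1: 0+2092+3·2·8=2140; k=2: 24+3696+3·4·8=3816; k=3: 84+3504+3·6·8=3732; k=4: 1362+0+3·73·8=3114 → min 2140.
Optimal parenthesization: (T₁·(((T₂·T₃)·T₄)·T₅)) with cost 2140.

2140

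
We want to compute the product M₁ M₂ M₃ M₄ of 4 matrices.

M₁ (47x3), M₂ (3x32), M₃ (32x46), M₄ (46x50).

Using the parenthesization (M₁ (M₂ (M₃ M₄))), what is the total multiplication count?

(M₃ M₄): 32×46 by 46×50 → 32×50, cost 32·46·50 = 73600
(M₂ (M₃ M₄)): 3×32 by 32×50 → 3×50, cost 3·32·50 = 4800; cumulative 78400
(M₁ (M₂ (M₃ M₄))): 47×3 by 3×50 → 47×50, cost 47·3·50 = 7050; cumulative 85450
Total: 85450 scalar multiplications.

85450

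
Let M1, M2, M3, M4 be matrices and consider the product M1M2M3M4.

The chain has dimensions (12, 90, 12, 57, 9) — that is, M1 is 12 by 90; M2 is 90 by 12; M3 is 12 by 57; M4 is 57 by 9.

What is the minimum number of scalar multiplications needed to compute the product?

20412

Adjacent pairs: M1M2 = 12·90·12 = 12960; M2M3 = 90·12·57 = 61560; M3M4 = 12·57·9 = 6156.
Length 3: M1..M3: k=1: 0+61560+12·90·57=123120; k=2: 12960+0+12·12·57=21168 → min 21168 | M2..M4: k=2: 0+6156+90·12·9=15876; k=3: 61560+0+90·57·9=107730 → min 15876.
Length 4: M1..M4: k=1: 0+15876+12·90·9=25596; k=2: 12960+6156+12·12·9=20412; k=3: 21168+0+12·57·9=27324 → min 20412.
Optimal order: ((M1M2)(M3M4)) with cost 20412.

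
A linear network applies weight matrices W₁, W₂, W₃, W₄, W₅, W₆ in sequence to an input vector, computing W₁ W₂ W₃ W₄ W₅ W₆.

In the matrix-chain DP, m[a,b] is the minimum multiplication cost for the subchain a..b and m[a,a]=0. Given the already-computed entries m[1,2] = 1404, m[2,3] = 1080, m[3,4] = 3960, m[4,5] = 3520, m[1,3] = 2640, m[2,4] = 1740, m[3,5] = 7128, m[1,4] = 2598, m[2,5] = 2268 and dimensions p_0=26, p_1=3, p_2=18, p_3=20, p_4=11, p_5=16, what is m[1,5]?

m[1,5] = min over k∈[1,4] of m[1,k]+m[k+1,5]+p_{0}·p_k·p_{5}.
k=1: 0 + 2268 + 26·3·16 = 3516; k=2: 1404 + 7128 + 26·18·16 = 16020; k=3: 2640 + 3520 + 26·20·16 = 14480; k=4: 2598 + 0 + 26·11·16 = 7174.
Minimum: 3516 at k=1.

3516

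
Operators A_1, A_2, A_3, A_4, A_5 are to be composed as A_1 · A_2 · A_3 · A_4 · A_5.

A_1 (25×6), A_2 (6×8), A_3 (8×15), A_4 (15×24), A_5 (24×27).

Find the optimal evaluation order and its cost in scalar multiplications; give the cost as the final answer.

Adjacent pairs: A_1A_2 = 25·6·8 = 1200; A_2A_3 = 6·8·15 = 720; A_3A_4 = 8·15·24 = 2880; A_4A_5 = 15·24·27 = 9720.
Length 3: A_1..A_3: k=1: 0+720+25·6·15=2970; k=2: 1200+0+25·8·15=4200 → min 2970 | A_2..A_4: k=2: 0+2880+6·8·24=4032; k=3: 720+0+6·15·24=2880 → min 2880 | A_3..A_5: k=3: 0+9720+8·15·27=12960; k=4: 2880+0+8·24·27=8064 → min 8064.
Length 4: A_1..A_4: k=1: 0+2880+25·6·24=6480; k=2: 1200+2880+25·8·24=8880; k=3: 2970+0+25·15·24=11970 → min 6480 | A_2..A_5: k=2: 0+8064+6·8·27=9360; k=3: 720+9720+6·15·27=12870; k=4: 2880+0+6·24·27=6768 → min 6768.
Length 5: A_1..A_5: k=1: 0+6768+25·6·27=10818; k=2: 1200+8064+25·8·27=14664; k=3: 2970+9720+25·15·27=22815; k=4: 6480+0+25·24·27=22680 → min 10818.
Optimal parenthesization: (A_1 · (((A_2 · A_3) · A_4) · A_5)) with cost 10818.

10818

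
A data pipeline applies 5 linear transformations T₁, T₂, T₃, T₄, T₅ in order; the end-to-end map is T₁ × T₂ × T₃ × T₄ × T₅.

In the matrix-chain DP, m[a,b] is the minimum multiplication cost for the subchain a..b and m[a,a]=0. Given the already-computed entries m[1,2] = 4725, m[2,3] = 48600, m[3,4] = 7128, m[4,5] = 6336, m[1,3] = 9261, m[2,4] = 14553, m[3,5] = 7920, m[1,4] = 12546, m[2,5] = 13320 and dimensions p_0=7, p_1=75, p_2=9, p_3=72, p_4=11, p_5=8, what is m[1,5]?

13149

m[1,5] = min over k∈[1,4] of m[1,k]+m[k+1,5]+p_{0}·p_k·p_{5}.
k=1: 0 + 13320 + 7·75·8 = 17520; k=2: 4725 + 7920 + 7·9·8 = 13149; k=3: 9261 + 6336 + 7·72·8 = 19629; k=4: 12546 + 0 + 7·11·8 = 13162.
Minimum: 13149 at k=2.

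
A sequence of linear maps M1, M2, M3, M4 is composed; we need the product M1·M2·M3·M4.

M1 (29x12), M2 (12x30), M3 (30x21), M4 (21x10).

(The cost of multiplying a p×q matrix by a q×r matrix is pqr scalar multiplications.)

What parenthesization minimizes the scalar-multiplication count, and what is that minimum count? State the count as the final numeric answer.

13380

Adjacent pairs: M1M2 = 29·12·30 = 10440; M2M3 = 12·30·21 = 7560; M3M4 = 30·21·10 = 6300.
Length 3: M1..M3: k=1: 0+7560+29·12·21=14868; k=2: 10440+0+29·30·21=28710 → min 14868 | M2..M4: k=2: 0+6300+12·30·10=9900; k=3: 7560+0+12·21·10=10080 → min 9900.
Length 4: M1..M4: k=1: 0+9900+29·12·10=13380; k=2: 10440+6300+29·30·10=25440; k=3: 14868+0+29·21·10=20958 → min 13380.
Optimal parenthesization: (M1·(M2·(M3·M4))) with cost 13380.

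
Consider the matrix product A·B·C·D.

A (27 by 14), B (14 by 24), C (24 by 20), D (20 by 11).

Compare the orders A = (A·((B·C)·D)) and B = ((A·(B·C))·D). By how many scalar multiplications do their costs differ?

Order A = (A·((B·C)·D)): (B·C): 14×24 by 24×20 → 14×20, cost 14·24·20 = 6720; ((B·C)·D): 14×20 by 20×11 → 14×11, cost 14·20·11 = 3080; cumulative 9800; (A·((B·C)·D)): 27×14 by 14×11 → 27×11, cost 27·14·11 = 4158; cumulative 13958. Total 13958.
Order B = ((A·(B·C))·D): (B·C): 14×24 by 24×20 → 14×20, cost 14·24·20 = 6720; (A·(B·C)): 27×14 by 14×20 → 27×20, cost 27·14·20 = 7560; cumulative 14280; ((A·(B·C))·D): 27×20 by 20×11 → 27×11, cost 27·20·11 = 5940; cumulative 20220. Total 20220.
Difference: |13958 − 20220| = 6262.

6262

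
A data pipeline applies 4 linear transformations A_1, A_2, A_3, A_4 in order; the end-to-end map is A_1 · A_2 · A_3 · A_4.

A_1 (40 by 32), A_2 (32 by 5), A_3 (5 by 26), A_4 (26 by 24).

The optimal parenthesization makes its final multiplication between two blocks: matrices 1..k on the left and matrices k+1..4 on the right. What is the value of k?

2

Adjacent pairs: A_1A_2 = 40·32·5 = 6400; A_2A_3 = 32·5·26 = 4160; A_3A_4 = 5·26·24 = 3120.
Length 3: A_1..A_3: k=1: 0+4160+40·32·26=37440; k=2: 6400+0+40·5·26=11600 → min 11600 | A_2..A_4: k=2: 0+3120+32·5·24=6960; k=3: 4160+0+32·26·24=24128 → min 6960.
Top-level splits: k=1: (A_1..A_1)·(A_2..A_4) → 0+6960+40·32·24 = 37680; k=2: (A_1..A_2)·(A_3..A_4) → 6400+3120+40·5·24 = 14320; k=3: (A_1..A_3)·(A_4..A_4) → 11600+0+40·26·24 = 36560.
Best split is after A_2, i.e. k = 2.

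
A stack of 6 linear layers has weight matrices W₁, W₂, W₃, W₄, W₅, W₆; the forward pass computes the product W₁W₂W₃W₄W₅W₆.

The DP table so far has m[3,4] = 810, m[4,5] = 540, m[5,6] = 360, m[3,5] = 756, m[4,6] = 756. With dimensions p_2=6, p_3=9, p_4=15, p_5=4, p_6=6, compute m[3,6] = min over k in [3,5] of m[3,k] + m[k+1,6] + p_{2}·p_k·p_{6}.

m[3,6] = min over k∈[3,5] of m[3,k]+m[k+1,6]+p_{2}·p_k·p_{6}.
k=3: 0 + 756 + 6·9·6 = 1080; k=4: 810 + 360 + 6·15·6 = 1710; k=5: 756 + 0 + 6·4·6 = 900.
Minimum: 900 at k=5.

900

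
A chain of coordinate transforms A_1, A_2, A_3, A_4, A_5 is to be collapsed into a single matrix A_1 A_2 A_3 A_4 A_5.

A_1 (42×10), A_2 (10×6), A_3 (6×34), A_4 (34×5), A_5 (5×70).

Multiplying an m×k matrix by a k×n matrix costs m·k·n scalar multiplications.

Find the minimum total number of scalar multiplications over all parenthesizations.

Adjacent pairs: A_1A_2 = 42·10·6 = 2520; A_2A_3 = 10·6·34 = 2040; A_3A_4 = 6·34·5 = 1020; A_4A_5 = 34·5·70 = 11900.
Length 3: A_1..A_3: k=1: 0+2040+42·10·34=16320; k=2: 2520+0+42·6·34=11088 → min 11088 | A_2..A_4: k=2: 0+1020+10·6·5=1320; k=3: 2040+0+10·34·5=3740 → min 1320 | A_3..A_5: k=3: 0+11900+6·34·70=26180; k=4: 1020+0+6·5·70=3120 → min 3120.
Length 4: A_1..A_4: k=1: 0+1320+42·10·5=3420; k=2: 2520+1020+42·6·5=4800; k=3: 11088+0+42·34·5=18228 → min 3420 | A_2..A_5: k=2: 0+3120+10·6·70=7320; k=3: 2040+11900+10·34·70=37740; k=4: 1320+0+10·5·70=4820 → min 4820.
Length 5: A_1..A_5: k=1: 0+4820+42·10·70=34220; k=2: 2520+3120+42·6·70=23280; k=3: 11088+11900+42·34·70=122948; k=4: 3420+0+42·5·70=18120 → min 18120.
Optimal order: ((A_1 (A_2 (A_3 A_4))) A_5) with cost 18120.

18120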